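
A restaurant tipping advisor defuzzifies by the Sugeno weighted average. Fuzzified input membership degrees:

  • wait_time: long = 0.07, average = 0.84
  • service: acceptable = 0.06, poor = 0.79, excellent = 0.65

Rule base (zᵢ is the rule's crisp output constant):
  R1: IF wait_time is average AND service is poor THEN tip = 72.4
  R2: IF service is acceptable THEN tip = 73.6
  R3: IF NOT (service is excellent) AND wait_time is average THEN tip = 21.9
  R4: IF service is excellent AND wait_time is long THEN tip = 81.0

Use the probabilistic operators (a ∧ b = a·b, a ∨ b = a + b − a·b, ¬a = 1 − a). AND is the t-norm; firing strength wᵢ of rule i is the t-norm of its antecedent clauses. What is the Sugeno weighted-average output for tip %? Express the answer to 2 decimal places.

R1 (z=72.4): average=0.84, poor=0.79; AND[a·b] → w = 0.6636
R2 (z=73.6): acceptable=0.06 → w = 0.0600
R3 (z=21.9): ¬excellent=1−0.65=0.35, average=0.84; AND[a·b] → w = 0.2940
R4 (z=81.0): excellent=0.65, long=0.07; AND[a·b] → w = 0.0455
Weighted average = (0.6636·72.4 + 0.0600·73.6 + 0.2940·21.9 + 0.0455·81.0) / (0.6636 + 0.0600 + 0.2940 + 0.0455)
  = 62.5847 / 1.0631 = 58.87

58.87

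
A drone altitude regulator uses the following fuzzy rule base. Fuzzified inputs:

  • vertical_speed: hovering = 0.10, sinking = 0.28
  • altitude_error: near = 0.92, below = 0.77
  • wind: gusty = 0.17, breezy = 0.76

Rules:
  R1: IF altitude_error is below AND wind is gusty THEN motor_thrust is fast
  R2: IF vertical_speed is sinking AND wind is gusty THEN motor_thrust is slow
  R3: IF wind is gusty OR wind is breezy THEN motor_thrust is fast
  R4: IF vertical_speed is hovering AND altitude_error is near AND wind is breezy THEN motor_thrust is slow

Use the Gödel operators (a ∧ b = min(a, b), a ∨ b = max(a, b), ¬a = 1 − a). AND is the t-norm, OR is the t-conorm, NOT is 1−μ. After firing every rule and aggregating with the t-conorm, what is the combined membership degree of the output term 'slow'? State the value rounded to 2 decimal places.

R1: below=0.77, gusty=0.17; AND[min(a, b)] → w = 0.17
R2: sinking=0.28, gusty=0.17; AND[min(a, b)] → w = 0.17
R3: gusty=0.17, breezy=0.76; OR[max(a, b)] → w = 0.76
R4: hovering=0.10, near=0.92, breezy=0.76; AND[min(a, b)] → w = 0.10
Rules with consequent 'slow': {R2, R4} → strengths 0.17, 0.10
Aggregate via t-conorm [max(a, b)]: 0.17

0.17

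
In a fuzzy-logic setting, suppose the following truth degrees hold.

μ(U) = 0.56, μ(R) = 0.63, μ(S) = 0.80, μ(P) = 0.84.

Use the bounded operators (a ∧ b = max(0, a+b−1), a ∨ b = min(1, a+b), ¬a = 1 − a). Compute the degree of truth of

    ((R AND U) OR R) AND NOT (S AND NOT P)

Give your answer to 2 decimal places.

0.82

R AND U = max(0, a+b−1) on (0.63, 0.56) = 0.19
(R AND U) OR R = min(1, a+b) on (0.19, 0.63) = 0.82
NOT P = 1 − 0.84 = 0.16
S AND NOT P = max(0, a+b−1) on (0.80, 0.16) = 0.00
NOT (S AND NOT P) = 1 − 0.00 = 1.00
((R AND U) OR R) AND NOT (S AND NOT P) = max(0, a+b−1) on (0.82, 1.00) = 0.82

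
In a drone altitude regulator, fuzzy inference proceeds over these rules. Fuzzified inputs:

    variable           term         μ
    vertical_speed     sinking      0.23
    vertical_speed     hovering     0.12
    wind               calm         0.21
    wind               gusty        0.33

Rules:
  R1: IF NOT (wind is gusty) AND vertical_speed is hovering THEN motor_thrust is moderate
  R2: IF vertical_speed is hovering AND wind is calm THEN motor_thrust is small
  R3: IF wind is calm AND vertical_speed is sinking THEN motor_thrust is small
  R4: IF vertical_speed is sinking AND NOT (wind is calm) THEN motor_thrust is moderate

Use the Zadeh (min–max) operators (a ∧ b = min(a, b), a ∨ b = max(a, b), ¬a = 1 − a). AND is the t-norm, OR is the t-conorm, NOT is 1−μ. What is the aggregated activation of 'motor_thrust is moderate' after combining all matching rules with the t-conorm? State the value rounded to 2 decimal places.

0.23

R1: ¬gusty=1−0.33=0.67, hovering=0.12; AND[min(a, b)] → w = 0.12
R2: hovering=0.12, calm=0.21; AND[min(a, b)] → w = 0.12
R3: calm=0.21, sinking=0.23; AND[min(a, b)] → w = 0.21
R4: sinking=0.23, ¬calm=1−0.21=0.79; AND[min(a, b)] → w = 0.23
Rules with consequent 'moderate': {R1, R4} → strengths 0.12, 0.23
Aggregate via t-conorm [max(a, b)]: 0.23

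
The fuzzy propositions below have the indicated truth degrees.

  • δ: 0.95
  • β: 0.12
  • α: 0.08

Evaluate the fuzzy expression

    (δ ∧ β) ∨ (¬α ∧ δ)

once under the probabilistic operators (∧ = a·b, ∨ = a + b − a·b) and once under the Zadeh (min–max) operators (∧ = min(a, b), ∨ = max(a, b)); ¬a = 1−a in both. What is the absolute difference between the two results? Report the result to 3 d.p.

0.032

Under probabilistic:
  δ ∧ β = a·b on (0.9500, 0.1200) = 0.1140
  ¬α = 1 − 0.0800 = 0.9200
  ¬α ∧ δ = a·b on (0.9200, 0.9500) = 0.8740
  (δ ∧ β) ∨ (¬α ∧ δ) = a + b − a·b on (0.1140, 0.8740) = 0.8884
  → value = 0.8884
Under Zadeh (min–max):
  δ ∧ β = min(a, b) on (0.95, 0.12) = 0.12
  ¬α = 1 − 0.08 = 0.92
  ¬α ∧ δ = min(a, b) on (0.92, 0.95) = 0.92
  (δ ∧ β) ∨ (¬α ∧ δ) = max(a, b) on (0.12, 0.92) = 0.92
  → value = 0.9200
|0.8884 − 0.9200| = 0.032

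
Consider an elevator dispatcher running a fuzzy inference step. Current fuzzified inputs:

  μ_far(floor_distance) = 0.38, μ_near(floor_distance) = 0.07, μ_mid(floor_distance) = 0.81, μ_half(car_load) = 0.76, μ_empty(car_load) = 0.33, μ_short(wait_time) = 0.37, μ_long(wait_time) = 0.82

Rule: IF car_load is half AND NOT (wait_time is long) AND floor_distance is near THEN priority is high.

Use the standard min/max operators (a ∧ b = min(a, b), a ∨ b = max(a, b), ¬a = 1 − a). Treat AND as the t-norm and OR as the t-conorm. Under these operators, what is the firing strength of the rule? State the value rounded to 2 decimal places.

0.07

firing strength: half=0.76, ¬long=1−0.82=0.18, near=0.07; AND[min(a, b)] → w = 0.07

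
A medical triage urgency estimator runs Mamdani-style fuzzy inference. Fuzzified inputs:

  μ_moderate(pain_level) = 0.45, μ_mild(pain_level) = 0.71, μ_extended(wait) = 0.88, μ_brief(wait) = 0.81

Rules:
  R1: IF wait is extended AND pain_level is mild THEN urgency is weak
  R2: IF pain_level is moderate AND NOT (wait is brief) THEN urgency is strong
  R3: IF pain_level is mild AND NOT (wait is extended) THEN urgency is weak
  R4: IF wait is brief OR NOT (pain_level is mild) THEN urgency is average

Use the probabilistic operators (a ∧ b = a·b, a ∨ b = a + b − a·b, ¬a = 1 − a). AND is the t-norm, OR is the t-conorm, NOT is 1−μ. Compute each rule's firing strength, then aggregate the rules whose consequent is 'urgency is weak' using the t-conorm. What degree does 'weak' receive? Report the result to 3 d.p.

R1: extended=0.88, mild=0.71; AND[a·b] → w = 0.6248
R2: moderate=0.45, ¬brief=1−0.81=0.19; AND[a·b] → w = 0.0855
R3: mild=0.71, ¬extended=1−0.88=0.12; AND[a·b] → w = 0.0852
R4: brief=0.81, ¬mild=1−0.71=0.29; OR[a + b − a·b] → w = 0.8651
Rules with consequent 'weak': {R1, R3} → strengths 0.6248, 0.0852
Aggregate via t-conorm [a + b − a·b]: 0.6568

0.657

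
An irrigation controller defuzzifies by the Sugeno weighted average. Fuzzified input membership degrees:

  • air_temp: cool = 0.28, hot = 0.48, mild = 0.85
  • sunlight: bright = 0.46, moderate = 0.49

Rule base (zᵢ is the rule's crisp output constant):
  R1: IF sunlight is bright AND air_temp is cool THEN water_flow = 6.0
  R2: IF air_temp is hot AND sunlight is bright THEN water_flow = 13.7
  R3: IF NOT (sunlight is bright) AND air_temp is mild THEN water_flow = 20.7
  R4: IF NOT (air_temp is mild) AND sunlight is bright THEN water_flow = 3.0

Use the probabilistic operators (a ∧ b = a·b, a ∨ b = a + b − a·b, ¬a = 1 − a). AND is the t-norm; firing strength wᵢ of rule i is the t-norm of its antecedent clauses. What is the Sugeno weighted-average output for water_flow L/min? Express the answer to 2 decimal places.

15.39

R1 (z=6.0): bright=0.46, cool=0.28; AND[a·b] → w = 0.1288
R2 (z=13.7): hot=0.48, bright=0.46; AND[a·b] → w = 0.2208
R3 (z=20.7): ¬bright=1−0.46=0.54, mild=0.85; AND[a·b] → w = 0.4590
R4 (z=3.0): ¬mild=1−0.85=0.15, bright=0.46; AND[a·b] → w = 0.0690
Weighted average = (0.1288·6.0 + 0.2208·13.7 + 0.4590·20.7 + 0.0690·3.0) / (0.1288 + 0.2208 + 0.4590 + 0.0690)
  = 13.5061 / 0.8776 = 15.39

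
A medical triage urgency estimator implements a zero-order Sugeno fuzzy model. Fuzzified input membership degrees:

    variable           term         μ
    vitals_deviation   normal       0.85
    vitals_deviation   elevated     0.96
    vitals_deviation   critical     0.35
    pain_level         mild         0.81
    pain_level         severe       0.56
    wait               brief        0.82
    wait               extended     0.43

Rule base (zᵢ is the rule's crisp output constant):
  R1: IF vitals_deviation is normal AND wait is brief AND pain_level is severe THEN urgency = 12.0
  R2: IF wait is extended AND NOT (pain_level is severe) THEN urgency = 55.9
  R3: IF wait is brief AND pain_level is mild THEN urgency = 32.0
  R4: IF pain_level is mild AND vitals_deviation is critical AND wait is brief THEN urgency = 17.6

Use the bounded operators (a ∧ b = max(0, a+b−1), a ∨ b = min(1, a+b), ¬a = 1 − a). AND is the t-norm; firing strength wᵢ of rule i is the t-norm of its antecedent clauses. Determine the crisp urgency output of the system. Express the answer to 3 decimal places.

26.651

R1 (z=12.0): normal=0.85, brief=0.82, severe=0.56; AND[max(0, a+b−1)] → w = 0.23
R2 (z=55.9): extended=0.43, ¬severe=1−0.56=0.44; AND[max(0, a+b−1)] → w = 0.00
R3 (z=32.0): brief=0.82, mild=0.81; AND[max(0, a+b−1)] → w = 0.63
R4 (z=17.6): mild=0.81, critical=0.35, brief=0.82; AND[max(0, a+b−1)] → w = 0.00
Weighted average = (0.23·12.0 + 0.00·55.9 + 0.63·32.0 + 0.00·17.6) / (0.23 + 0.00 + 0.63 + 0.00)
  = 22.9200 / 0.8600 = 26.651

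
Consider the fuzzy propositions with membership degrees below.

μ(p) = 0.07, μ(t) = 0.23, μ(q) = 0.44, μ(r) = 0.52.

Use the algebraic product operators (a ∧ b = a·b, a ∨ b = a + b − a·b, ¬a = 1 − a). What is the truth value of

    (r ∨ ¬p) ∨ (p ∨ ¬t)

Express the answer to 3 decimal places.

¬p = 1 − 0.0700 = 0.9300
r ∨ ¬p = a + b − a·b on (0.5200, 0.9300) = 0.9664
¬t = 1 − 0.2300 = 0.7700
p ∨ ¬t = a + b − a·b on (0.0700, 0.7700) = 0.7861
(r ∨ ¬p) ∨ (p ∨ ¬t) = a + b − a·b on (0.9664, 0.7861) = 0.9928

0.993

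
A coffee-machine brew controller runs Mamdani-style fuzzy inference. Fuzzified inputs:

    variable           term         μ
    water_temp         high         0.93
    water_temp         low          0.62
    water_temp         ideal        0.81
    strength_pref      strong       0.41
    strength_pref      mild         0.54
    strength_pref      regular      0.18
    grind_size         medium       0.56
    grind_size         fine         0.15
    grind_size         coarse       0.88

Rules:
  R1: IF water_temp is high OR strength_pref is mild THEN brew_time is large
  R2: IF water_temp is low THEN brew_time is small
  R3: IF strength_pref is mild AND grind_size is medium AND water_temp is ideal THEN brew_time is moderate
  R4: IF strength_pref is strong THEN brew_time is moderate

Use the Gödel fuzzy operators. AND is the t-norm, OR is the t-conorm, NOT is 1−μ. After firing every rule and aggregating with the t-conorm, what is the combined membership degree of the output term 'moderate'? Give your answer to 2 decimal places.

0.54

R1: high=0.93, mild=0.54; OR[max(a, b)] → w = 0.93
R2: low=0.62 → w = 0.62
R3: mild=0.54, medium=0.56, ideal=0.81; AND[min(a, b)] → w = 0.54
R4: strong=0.41 → w = 0.41
Rules with consequent 'moderate': {R3, R4} → strengths 0.54, 0.41
Aggregate via t-conorm [max(a, b)]: 0.54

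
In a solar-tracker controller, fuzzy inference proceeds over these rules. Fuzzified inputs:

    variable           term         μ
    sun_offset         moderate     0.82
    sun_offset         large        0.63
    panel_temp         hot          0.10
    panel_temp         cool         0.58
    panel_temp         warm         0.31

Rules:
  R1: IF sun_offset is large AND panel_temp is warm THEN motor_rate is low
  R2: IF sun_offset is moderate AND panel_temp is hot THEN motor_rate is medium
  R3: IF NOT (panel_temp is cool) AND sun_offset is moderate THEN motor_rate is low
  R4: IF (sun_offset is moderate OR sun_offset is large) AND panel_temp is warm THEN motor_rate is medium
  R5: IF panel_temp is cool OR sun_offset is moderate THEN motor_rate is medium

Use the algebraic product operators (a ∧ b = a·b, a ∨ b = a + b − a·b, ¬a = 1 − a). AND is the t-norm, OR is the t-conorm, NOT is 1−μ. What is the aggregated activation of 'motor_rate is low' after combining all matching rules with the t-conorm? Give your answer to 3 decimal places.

0.472

R1: large=0.63, warm=0.31; AND[a·b] → w = 0.1953
R2: moderate=0.82, hot=0.10; AND[a·b] → w = 0.0820
R3: ¬cool=1−0.58=0.42, moderate=0.82; AND[a·b] → w = 0.3444
R4: (moderate=0.82 OR large=0.63) = 0.9334; AND[a·b] with warm=0.31 → w = 0.2894
R5: cool=0.58, moderate=0.82; OR[a + b − a·b] → w = 0.9244
Rules with consequent 'low': {R1, R3} → strengths 0.1953, 0.3444
Aggregate via t-conorm [a + b − a·b]: 0.4724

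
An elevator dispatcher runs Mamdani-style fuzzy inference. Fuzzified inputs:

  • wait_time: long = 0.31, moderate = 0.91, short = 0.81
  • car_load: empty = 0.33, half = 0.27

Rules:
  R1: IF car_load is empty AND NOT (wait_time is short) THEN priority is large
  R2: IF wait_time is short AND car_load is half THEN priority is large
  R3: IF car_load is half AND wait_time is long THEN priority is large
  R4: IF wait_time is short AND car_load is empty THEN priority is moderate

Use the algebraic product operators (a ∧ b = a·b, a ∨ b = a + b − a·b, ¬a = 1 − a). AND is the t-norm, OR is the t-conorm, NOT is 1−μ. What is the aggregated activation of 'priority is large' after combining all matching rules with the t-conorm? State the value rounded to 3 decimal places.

R1: empty=0.33, ¬short=1−0.81=0.19; AND[a·b] → w = 0.0627
R2: short=0.81, half=0.27; AND[a·b] → w = 0.2187
R3: half=0.27, long=0.31; AND[a·b] → w = 0.0837
R4: short=0.81, empty=0.33; AND[a·b] → w = 0.2673
Rules with consequent 'large': {R1, R2, R3} → strengths 0.0627, 0.2187, 0.0837
Aggregate via t-conorm [a + b − a·b]: 0.3290

0.329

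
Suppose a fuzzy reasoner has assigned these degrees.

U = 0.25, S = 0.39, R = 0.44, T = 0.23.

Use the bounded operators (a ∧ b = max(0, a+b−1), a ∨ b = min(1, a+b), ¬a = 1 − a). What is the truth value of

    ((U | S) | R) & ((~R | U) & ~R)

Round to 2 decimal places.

U | S = min(1, a+b) on (0.25, 0.39) = 0.64
(U | S) | R = min(1, a+b) on (0.64, 0.44) = 1.00
~R = 1 − 0.44 = 0.56
~R | U = min(1, a+b) on (0.56, 0.25) = 0.81
~R = 1 − 0.44 = 0.56
(~R | U) & ~R = max(0, a+b−1) on (0.81, 0.56) = 0.37
((U | S) | R) & ((~R | U) & ~R) = max(0, a+b−1) on (1.00, 0.37) = 0.37

0.37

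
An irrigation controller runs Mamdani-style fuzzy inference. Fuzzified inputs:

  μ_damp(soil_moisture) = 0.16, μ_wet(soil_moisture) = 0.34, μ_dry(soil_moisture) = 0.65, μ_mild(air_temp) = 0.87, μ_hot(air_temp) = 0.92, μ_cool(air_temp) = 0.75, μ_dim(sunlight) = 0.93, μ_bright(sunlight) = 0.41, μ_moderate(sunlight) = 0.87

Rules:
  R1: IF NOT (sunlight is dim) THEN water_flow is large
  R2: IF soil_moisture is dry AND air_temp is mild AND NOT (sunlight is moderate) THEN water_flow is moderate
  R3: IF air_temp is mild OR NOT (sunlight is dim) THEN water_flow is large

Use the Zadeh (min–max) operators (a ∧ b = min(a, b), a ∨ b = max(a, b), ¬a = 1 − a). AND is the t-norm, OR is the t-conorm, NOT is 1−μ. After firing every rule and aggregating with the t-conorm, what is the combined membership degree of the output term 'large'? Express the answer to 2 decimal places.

R1: ¬dim=1−0.93=0.07 → w = 0.07
R2: dry=0.65, mild=0.87, ¬moderate=1−0.87=0.13; AND[min(a, b)] → w = 0.13
R3: mild=0.87, ¬dim=1−0.93=0.07; OR[max(a, b)] → w = 0.87
Rules with consequent 'large': {R1, R3} → strengths 0.07, 0.87
Aggregate via t-conorm [max(a, b)]: 0.87

0.87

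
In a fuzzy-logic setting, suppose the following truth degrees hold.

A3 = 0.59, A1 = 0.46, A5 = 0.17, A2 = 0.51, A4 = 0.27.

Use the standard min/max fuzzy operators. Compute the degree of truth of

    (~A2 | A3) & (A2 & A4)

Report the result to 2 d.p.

~A2 = 1 − 0.51 = 0.49
~A2 | A3 = max(a, b) on (0.49, 0.59) = 0.59
A2 & A4 = min(a, b) on (0.51, 0.27) = 0.27
(~A2 | A3) & (A2 & A4) = min(a, b) on (0.59, 0.27) = 0.27

0.27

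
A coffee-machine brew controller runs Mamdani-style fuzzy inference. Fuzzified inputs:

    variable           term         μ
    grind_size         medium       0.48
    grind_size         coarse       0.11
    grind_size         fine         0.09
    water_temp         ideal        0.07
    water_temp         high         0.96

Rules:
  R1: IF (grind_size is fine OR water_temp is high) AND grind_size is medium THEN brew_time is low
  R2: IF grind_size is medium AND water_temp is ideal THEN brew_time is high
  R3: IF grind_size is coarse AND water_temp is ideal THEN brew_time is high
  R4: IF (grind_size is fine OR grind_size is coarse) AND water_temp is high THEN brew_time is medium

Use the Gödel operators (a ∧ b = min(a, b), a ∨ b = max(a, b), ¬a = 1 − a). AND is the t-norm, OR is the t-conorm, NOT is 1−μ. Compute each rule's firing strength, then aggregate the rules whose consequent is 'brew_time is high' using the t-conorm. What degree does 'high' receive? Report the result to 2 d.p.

0.07

R1: (fine=0.09 OR high=0.96) = 0.96; AND[min(a, b)] with medium=0.48 → w = 0.48
R2: medium=0.48, ideal=0.07; AND[min(a, b)] → w = 0.07
R3: coarse=0.11, ideal=0.07; AND[min(a, b)] → w = 0.07
R4: (fine=0.09 OR coarse=0.11) = 0.11; AND[min(a, b)] with high=0.96 → w = 0.11
Rules with consequent 'high': {R2, R3} → strengths 0.07, 0.07
Aggregate via t-conorm [max(a, b)]: 0.07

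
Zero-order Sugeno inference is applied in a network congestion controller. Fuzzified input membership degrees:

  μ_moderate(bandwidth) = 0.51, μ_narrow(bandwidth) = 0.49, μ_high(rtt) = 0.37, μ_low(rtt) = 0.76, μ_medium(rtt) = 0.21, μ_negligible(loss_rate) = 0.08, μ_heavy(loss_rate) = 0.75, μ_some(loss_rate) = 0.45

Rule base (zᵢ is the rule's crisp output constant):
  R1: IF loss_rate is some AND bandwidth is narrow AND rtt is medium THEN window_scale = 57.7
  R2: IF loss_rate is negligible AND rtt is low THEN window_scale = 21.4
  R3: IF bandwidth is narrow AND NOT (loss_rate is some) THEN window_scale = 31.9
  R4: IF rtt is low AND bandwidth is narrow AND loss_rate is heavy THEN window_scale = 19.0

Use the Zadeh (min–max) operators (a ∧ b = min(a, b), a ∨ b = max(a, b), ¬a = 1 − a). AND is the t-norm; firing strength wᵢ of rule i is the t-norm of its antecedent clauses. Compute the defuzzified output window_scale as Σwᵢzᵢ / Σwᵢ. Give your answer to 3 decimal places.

30.528

R1 (z=57.7): some=0.45, narrow=0.49, medium=0.21; AND[min(a, b)] → w = 0.21
R2 (z=21.4): negligible=0.08, low=0.76; AND[min(a, b)] → w = 0.08
R3 (z=31.9): narrow=0.49, ¬some=1−0.45=0.55; AND[min(a, b)] → w = 0.49
R4 (z=19.0): low=0.76, narrow=0.49, heavy=0.75; AND[min(a, b)] → w = 0.49
Weighted average = (0.21·57.7 + 0.08·21.4 + 0.49·31.9 + 0.49·19.0) / (0.21 + 0.08 + 0.49 + 0.49)
  = 38.7700 / 1.2700 = 30.528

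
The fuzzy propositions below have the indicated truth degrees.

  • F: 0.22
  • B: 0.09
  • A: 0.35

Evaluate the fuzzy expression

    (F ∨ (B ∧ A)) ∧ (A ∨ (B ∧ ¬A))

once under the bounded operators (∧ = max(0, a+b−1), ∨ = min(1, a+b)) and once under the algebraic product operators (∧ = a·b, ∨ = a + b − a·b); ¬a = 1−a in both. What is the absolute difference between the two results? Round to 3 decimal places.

Under bounded:
  B ∧ A = max(0, a+b−1) on (0.09, 0.35) = 0.00
  F ∨ (B ∧ A) = min(1, a+b) on (0.22, 0.00) = 0.22
  ¬A = 1 − 0.35 = 0.65
  B ∧ ¬A = max(0, a+b−1) on (0.09, 0.65) = 0.00
  A ∨ (B ∧ ¬A) = min(1, a+b) on (0.35, 0.00) = 0.35
  (F ∨ (B ∧ A)) ∧ (A ∨ (B ∧ ¬A)) = max(0, a+b−1) on (0.22, 0.35) = 0.00
  → value = 0.0000
Under algebraic product:
  B ∧ A = a·b on (0.0900, 0.3500) = 0.0315
  F ∨ (B ∧ A) = a + b − a·b on (0.2200, 0.0315) = 0.2446
  ¬A = 1 − 0.3500 = 0.6500
  B ∧ ¬A = a·b on (0.0900, 0.6500) = 0.0585
  A ∨ (B ∧ ¬A) = a + b − a·b on (0.3500, 0.0585) = 0.3880
  (F ∨ (B ∧ A)) ∧ (A ∨ (B ∧ ¬A)) = a·b on (0.2446, 0.3880) = 0.0949
  → value = 0.0949
|0.0000 − 0.0949| = 0.095

0.095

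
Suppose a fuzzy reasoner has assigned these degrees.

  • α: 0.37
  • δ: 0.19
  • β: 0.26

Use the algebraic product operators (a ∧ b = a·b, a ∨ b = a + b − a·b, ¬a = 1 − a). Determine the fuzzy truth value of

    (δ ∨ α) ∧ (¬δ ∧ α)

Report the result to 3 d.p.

0.147

δ ∨ α = a + b − a·b on (0.1900, 0.3700) = 0.4897
¬δ = 1 − 0.1900 = 0.8100
¬δ ∧ α = a·b on (0.8100, 0.3700) = 0.2997
(δ ∨ α) ∧ (¬δ ∧ α) = a·b on (0.4897, 0.2997) = 0.1468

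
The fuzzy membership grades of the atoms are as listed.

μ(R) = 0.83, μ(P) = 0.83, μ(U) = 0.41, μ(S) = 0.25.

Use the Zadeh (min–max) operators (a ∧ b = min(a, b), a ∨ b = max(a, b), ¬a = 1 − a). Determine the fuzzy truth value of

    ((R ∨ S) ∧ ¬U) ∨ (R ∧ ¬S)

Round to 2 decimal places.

R ∨ S = max(a, b) on (0.83, 0.25) = 0.83
¬U = 1 − 0.41 = 0.59
(R ∨ S) ∧ ¬U = min(a, b) on (0.83, 0.59) = 0.59
¬S = 1 − 0.25 = 0.75
R ∧ ¬S = min(a, b) on (0.83, 0.75) = 0.75
((R ∨ S) ∧ ¬U) ∨ (R ∧ ¬S) = max(a, b) on (0.59, 0.75) = 0.75

0.75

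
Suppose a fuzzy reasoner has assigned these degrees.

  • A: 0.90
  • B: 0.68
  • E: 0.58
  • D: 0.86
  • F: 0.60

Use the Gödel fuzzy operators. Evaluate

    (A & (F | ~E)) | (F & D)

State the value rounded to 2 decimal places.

~E = 1 − 0.58 = 0.42
F | ~E = max(a, b) on (0.60, 0.42) = 0.60
A & (F | ~E) = min(a, b) on (0.90, 0.60) = 0.60
F & D = min(a, b) on (0.60, 0.86) = 0.60
(A & (F | ~E)) | (F & D) = max(a, b) on (0.60, 0.60) = 0.60

0.60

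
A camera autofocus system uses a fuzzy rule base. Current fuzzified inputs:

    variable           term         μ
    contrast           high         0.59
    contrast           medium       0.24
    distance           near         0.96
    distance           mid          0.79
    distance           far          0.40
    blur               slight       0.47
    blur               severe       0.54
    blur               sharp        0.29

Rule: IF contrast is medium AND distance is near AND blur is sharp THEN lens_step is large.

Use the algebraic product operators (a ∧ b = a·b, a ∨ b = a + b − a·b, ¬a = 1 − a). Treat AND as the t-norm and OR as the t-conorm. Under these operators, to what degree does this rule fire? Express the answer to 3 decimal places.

firing strength: medium=0.24, near=0.96, sharp=0.29; AND[a·b] → w = 0.0668

0.067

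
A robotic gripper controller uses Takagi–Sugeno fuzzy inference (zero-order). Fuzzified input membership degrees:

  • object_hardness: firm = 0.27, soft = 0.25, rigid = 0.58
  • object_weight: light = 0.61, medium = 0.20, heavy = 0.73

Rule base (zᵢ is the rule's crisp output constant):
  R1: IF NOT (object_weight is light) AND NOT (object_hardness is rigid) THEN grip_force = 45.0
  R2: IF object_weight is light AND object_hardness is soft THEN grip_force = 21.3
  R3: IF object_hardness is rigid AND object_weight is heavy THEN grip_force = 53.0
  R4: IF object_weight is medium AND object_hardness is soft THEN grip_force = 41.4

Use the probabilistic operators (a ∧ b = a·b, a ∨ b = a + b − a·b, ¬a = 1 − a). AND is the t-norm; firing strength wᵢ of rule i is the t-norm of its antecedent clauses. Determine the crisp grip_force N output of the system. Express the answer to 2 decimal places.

44.48

R1 (z=45.0): ¬light=1−0.61=0.39, ¬rigid=1−0.58=0.42; AND[a·b] → w = 0.1638
R2 (z=21.3): light=0.61, soft=0.25; AND[a·b] → w = 0.1525
R3 (z=53.0): rigid=0.58, heavy=0.73; AND[a·b] → w = 0.4234
R4 (z=41.4): medium=0.20, soft=0.25; AND[a·b] → w = 0.0500
Weighted average = (0.1638·45.0 + 0.1525·21.3 + 0.4234·53.0 + 0.0500·41.4) / (0.1638 + 0.1525 + 0.4234 + 0.0500)
  = 35.1294 / 0.7897 = 44.48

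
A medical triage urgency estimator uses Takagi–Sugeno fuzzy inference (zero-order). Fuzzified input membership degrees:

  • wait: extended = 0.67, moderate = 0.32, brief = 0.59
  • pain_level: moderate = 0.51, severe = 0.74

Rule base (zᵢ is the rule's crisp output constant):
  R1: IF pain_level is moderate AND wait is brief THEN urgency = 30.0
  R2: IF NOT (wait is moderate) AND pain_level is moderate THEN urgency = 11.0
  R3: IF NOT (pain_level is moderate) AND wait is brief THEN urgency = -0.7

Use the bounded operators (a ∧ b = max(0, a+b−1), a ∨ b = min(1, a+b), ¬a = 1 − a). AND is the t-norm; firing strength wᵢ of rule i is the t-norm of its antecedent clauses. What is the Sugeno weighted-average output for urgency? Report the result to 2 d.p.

R1 (z=30.0): moderate=0.51, brief=0.59; AND[max(0, a+b−1)] → w = 0.10
R2 (z=11.0): ¬moderate=1−0.32=0.68, moderate=0.51; AND[max(0, a+b−1)] → w = 0.19
R3 (z=-0.7): ¬moderate=1−0.51=0.49, brief=0.59; AND[max(0, a+b−1)] → w = 0.08
Weighted average = (0.10·30.0 + 0.19·11.0 + 0.08·-0.7) / (0.10 + 0.19 + 0.08)
  = 5.0340 / 0.3700 = 13.61

13.61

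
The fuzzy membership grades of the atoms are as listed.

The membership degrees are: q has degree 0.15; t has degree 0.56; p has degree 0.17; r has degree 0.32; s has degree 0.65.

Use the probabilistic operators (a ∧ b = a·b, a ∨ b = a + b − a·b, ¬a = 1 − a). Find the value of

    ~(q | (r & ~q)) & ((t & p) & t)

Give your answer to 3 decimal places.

0.033

~q = 1 − 0.1500 = 0.8500
r & ~q = a·b on (0.3200, 0.8500) = 0.2720
q | (r & ~q) = a + b − a·b on (0.1500, 0.2720) = 0.3812
~(q | (r & ~q)) = 1 − 0.3812 = 0.6188
t & p = a·b on (0.5600, 0.1700) = 0.0952
(t & p) & t = a·b on (0.0952, 0.5600) = 0.0533
~(q | (r & ~q)) & ((t & p) & t) = a·b on (0.6188, 0.0533) = 0.0330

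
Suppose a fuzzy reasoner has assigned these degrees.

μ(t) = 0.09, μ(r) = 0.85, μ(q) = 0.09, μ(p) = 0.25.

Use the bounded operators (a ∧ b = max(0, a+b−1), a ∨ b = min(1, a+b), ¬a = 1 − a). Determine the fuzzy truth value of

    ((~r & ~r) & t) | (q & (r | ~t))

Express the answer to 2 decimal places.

~r = 1 − 0.85 = 0.15
~r = 1 − 0.85 = 0.15
~r & ~r = max(0, a+b−1) on (0.15, 0.15) = 0.00
(~r & ~r) & t = max(0, a+b−1) on (0.00, 0.09) = 0.00
~t = 1 − 0.09 = 0.91
r | ~t = min(1, a+b) on (0.85, 0.91) = 1.00
q & (r | ~t) = max(0, a+b−1) on (0.09, 1.00) = 0.09
((~r & ~r) & t) | (q & (r | ~t)) = min(1, a+b) on (0.00, 0.09) = 0.09

0.09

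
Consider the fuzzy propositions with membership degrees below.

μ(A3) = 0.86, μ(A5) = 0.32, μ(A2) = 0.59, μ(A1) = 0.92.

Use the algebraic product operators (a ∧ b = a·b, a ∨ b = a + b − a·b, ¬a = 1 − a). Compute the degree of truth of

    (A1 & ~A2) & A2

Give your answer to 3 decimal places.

0.223

~A2 = 1 − 0.5900 = 0.4100
A1 & ~A2 = a·b on (0.9200, 0.4100) = 0.3772
(A1 & ~A2) & A2 = a·b on (0.3772, 0.5900) = 0.2225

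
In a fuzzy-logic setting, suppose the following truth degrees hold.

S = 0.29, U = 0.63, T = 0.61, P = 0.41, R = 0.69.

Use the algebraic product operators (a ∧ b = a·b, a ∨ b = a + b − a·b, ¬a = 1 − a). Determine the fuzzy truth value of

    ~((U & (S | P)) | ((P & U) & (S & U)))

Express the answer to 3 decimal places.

0.604

S | P = a + b − a·b on (0.2900, 0.4100) = 0.5811
U & (S | P) = a·b on (0.6300, 0.5811) = 0.3661
P & U = a·b on (0.4100, 0.6300) = 0.2583
S & U = a·b on (0.2900, 0.6300) = 0.1827
(P & U) & (S & U) = a·b on (0.2583, 0.1827) = 0.0472
(U & (S | P)) | ((P & U) & (S & U)) = a + b − a·b on (0.3661, 0.0472) = 0.3960
~((U & (S | P)) | ((P & U) & (S & U))) = 1 − 0.3960 = 0.6040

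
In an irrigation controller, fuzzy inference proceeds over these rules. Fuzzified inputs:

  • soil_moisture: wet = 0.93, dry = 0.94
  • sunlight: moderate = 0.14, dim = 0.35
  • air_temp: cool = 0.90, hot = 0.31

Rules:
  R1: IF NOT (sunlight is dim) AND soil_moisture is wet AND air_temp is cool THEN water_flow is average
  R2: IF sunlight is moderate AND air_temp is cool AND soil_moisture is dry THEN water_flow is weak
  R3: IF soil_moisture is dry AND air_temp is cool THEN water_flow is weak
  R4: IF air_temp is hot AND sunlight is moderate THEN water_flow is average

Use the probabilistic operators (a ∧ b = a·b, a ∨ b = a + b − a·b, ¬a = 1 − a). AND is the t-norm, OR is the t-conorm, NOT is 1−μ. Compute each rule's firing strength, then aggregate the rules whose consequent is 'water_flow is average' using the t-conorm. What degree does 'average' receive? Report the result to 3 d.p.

R1: ¬dim=1−0.35=0.65, wet=0.93, cool=0.90; AND[a·b] → w = 0.5441
R2: moderate=0.14, cool=0.90, dry=0.94; AND[a·b] → w = 0.1184
R3: dry=0.94, cool=0.90; AND[a·b] → w = 0.8460
R4: hot=0.31, moderate=0.14; AND[a·b] → w = 0.0434
Rules with consequent 'average': {R1, R4} → strengths 0.5441, 0.0434
Aggregate via t-conorm [a + b − a·b]: 0.5638

0.564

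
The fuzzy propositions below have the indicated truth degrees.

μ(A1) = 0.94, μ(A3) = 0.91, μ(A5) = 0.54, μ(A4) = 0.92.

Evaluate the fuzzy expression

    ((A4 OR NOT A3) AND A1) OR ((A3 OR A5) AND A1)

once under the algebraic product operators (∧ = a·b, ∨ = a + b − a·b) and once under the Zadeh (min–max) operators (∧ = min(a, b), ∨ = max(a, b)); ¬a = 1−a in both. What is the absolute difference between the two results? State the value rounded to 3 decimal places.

Under algebraic product:
  NOT A3 = 1 − 0.9100 = 0.0900
  A4 OR NOT A3 = a + b − a·b on (0.9200, 0.0900) = 0.9272
  (A4 OR NOT A3) AND A1 = a·b on (0.9272, 0.9400) = 0.8716
  A3 OR A5 = a + b − a·b on (0.9100, 0.5400) = 0.9586
  (A3 OR A5) AND A1 = a·b on (0.9586, 0.9400) = 0.9011
  ((A4 OR NOT A3) AND A1) OR ((A3 OR A5) AND A1) = a + b − a·b on (0.8716, 0.9011) = 0.9873
  → value = 0.9873
Under Zadeh (min–max):
  NOT A3 = 1 − 0.91 = 0.09
  A4 OR NOT A3 = max(a, b) on (0.92, 0.09) = 0.92
  (A4 OR NOT A3) AND A1 = min(a, b) on (0.92, 0.94) = 0.92
  A3 OR A5 = max(a, b) on (0.91, 0.54) = 0.91
  (A3 OR A5) AND A1 = min(a, b) on (0.91, 0.94) = 0.91
  ((A4 OR NOT A3) AND A1) OR ((A3 OR A5) AND A1) = max(a, b) on (0.92, 0.91) = 0.92
  → value = 0.9200
|0.9873 − 0.9200| = 0.067

0.067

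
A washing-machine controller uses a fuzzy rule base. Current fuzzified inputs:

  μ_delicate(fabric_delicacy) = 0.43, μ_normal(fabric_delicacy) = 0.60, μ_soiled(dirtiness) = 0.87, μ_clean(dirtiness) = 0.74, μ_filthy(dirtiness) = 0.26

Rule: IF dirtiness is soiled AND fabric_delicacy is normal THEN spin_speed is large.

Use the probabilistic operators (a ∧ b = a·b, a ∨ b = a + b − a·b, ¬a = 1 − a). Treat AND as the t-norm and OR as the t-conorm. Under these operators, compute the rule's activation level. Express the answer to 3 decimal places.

0.522

firing strength: soiled=0.87, normal=0.60; AND[a·b] → w = 0.5220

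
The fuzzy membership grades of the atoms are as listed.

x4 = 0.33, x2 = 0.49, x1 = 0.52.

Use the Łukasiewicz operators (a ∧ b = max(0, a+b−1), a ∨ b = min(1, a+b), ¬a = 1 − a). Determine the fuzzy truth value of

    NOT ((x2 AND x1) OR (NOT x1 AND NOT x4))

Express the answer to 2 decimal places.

0.84

x2 AND x1 = max(0, a+b−1) on (0.49, 0.52) = 0.01
NOT x1 = 1 − 0.52 = 0.48
NOT x4 = 1 − 0.33 = 0.67
NOT x1 AND NOT x4 = max(0, a+b−1) on (0.48, 0.67) = 0.15
(x2 AND x1) OR (NOT x1 AND NOT x4) = min(1, a+b) on (0.01, 0.15) = 0.16
NOT ((x2 AND x1) OR (NOT x1 AND NOT x4)) = 1 − 0.16 = 0.84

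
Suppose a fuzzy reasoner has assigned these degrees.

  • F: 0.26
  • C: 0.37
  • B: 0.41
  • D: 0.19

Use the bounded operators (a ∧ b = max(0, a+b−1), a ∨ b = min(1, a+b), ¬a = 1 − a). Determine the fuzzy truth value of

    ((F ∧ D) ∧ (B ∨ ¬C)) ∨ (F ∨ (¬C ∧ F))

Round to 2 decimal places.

F ∧ D = max(0, a+b−1) on (0.26, 0.19) = 0.00
¬C = 1 − 0.37 = 0.63
B ∨ ¬C = min(1, a+b) on (0.41, 0.63) = 1.00
(F ∧ D) ∧ (B ∨ ¬C) = max(0, a+b−1) on (0.00, 1.00) = 0.00
¬C = 1 − 0.37 = 0.63
¬C ∧ F = max(0, a+b−1) on (0.63, 0.26) = 0.00
F ∨ (¬C ∧ F) = min(1, a+b) on (0.26, 0.00) = 0.26
((F ∧ D) ∧ (B ∨ ¬C)) ∨ (F ∨ (¬C ∧ F)) = min(1, a+b) on (0.00, 0.26) = 0.26

0.26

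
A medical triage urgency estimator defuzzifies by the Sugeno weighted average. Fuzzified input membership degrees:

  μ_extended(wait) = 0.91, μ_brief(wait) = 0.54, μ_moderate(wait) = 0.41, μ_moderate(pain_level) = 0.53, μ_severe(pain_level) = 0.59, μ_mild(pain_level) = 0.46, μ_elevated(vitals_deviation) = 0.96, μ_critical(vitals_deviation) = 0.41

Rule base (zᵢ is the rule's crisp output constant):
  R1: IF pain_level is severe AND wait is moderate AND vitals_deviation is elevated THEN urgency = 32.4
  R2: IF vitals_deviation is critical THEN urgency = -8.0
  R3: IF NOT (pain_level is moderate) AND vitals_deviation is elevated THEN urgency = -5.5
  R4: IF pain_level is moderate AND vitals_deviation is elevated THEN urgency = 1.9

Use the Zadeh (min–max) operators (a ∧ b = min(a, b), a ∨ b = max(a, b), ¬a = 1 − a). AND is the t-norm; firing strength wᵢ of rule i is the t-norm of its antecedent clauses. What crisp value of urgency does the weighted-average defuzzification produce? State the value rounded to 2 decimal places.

R1 (z=32.4): severe=0.59, moderate=0.41, elevated=0.96; AND[min(a, b)] → w = 0.41
R2 (z=-8.0): critical=0.41 → w = 0.41
R3 (z=-5.5): ¬moderate=1−0.53=0.47, elevated=0.96; AND[min(a, b)] → w = 0.47
R4 (z=1.9): moderate=0.53, elevated=0.96; AND[min(a, b)] → w = 0.53
Weighted average = (0.41·32.4 + 0.41·-8.0 + 0.47·-5.5 + 0.53·1.9) / (0.41 + 0.41 + 0.47 + 0.53)
  = 8.4260 / 1.8200 = 4.63

4.63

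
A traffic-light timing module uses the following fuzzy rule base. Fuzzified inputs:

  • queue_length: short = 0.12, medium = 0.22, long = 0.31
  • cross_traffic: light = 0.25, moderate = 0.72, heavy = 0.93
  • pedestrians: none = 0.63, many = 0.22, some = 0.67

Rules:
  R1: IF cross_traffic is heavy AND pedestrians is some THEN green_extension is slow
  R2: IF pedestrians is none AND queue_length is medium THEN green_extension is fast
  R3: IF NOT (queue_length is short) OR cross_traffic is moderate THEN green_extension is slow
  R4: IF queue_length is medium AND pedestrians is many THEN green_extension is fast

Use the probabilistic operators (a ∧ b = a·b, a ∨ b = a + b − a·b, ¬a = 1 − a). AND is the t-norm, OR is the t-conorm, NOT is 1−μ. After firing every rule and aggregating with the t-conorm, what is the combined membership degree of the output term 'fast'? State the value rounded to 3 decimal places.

R1: heavy=0.93, some=0.67; AND[a·b] → w = 0.6231
R2: none=0.63, medium=0.22; AND[a·b] → w = 0.1386
R3: ¬short=1−0.12=0.88, moderate=0.72; OR[a + b − a·b] → w = 0.9664
R4: medium=0.22, many=0.22; AND[a·b] → w = 0.0484
Rules with consequent 'fast': {R2, R4} → strengths 0.1386, 0.0484
Aggregate via t-conorm [a + b − a·b]: 0.1803

0.180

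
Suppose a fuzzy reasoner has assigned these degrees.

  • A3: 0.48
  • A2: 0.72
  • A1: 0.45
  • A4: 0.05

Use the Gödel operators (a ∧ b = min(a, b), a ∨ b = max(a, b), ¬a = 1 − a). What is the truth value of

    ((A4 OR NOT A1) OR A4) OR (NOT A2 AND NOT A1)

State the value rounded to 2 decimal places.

NOT A1 = 1 − 0.45 = 0.55
A4 OR NOT A1 = max(a, b) on (0.05, 0.55) = 0.55
(A4 OR NOT A1) OR A4 = max(a, b) on (0.55, 0.05) = 0.55
NOT A2 = 1 − 0.72 = 0.28
NOT A1 = 1 − 0.45 = 0.55
NOT A2 AND NOT A1 = min(a, b) on (0.28, 0.55) = 0.28
((A4 OR NOT A1) OR A4) OR (NOT A2 AND NOT A1) = max(a, b) on (0.55, 0.28) = 0.55

0.55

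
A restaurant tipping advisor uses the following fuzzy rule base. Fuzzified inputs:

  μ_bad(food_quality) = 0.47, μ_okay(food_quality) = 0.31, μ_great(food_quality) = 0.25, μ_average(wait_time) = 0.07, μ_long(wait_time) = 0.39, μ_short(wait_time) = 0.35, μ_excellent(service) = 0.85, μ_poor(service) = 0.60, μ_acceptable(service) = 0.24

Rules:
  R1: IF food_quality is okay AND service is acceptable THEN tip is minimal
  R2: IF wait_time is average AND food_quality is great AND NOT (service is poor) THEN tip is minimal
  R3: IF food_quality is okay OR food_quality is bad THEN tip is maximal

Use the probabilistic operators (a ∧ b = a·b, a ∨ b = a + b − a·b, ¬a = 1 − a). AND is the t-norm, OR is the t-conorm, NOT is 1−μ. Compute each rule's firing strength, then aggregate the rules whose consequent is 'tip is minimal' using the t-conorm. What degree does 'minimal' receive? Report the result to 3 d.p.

R1: okay=0.31, acceptable=0.24; AND[a·b] → w = 0.0744
R2: average=0.07, great=0.25, ¬poor=1−0.60=0.40; AND[a·b] → w = 0.0070
R3: okay=0.31, bad=0.47; OR[a + b − a·b] → w = 0.6343
Rules with consequent 'minimal': {R1, R2} → strengths 0.0744, 0.0070
Aggregate via t-conorm [a + b − a·b]: 0.0809

0.081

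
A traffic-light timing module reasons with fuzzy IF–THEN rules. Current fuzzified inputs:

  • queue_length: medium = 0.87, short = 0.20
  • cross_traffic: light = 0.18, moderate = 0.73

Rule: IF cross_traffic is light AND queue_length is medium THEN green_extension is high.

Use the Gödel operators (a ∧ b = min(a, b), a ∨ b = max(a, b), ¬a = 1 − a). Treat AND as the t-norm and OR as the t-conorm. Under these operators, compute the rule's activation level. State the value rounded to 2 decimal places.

firing strength: light=0.18, medium=0.87; AND[min(a, b)] → w = 0.18

0.18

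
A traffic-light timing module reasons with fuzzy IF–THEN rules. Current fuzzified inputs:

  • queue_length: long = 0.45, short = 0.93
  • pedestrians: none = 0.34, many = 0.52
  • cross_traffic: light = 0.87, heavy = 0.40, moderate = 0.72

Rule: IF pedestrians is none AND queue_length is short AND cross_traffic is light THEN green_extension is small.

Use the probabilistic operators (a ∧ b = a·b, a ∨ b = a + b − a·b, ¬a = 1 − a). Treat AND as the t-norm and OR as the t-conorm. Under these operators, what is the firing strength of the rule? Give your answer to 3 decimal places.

0.275

firing strength: none=0.34, short=0.93, light=0.87; AND[a·b] → w = 0.2751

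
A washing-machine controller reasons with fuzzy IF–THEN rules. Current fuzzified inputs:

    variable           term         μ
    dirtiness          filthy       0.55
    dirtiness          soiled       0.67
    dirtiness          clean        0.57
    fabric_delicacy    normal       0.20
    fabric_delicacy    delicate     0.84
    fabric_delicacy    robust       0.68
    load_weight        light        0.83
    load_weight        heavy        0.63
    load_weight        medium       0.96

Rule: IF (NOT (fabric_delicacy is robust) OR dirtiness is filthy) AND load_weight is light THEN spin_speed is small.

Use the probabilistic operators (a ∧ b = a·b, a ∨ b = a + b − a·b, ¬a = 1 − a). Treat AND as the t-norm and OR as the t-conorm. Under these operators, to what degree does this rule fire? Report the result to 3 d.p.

0.576

firing strength: (¬robust=1−0.68=0.32 OR filthy=0.55) = 0.6940; AND[a·b] with light=0.83 → w = 0.5760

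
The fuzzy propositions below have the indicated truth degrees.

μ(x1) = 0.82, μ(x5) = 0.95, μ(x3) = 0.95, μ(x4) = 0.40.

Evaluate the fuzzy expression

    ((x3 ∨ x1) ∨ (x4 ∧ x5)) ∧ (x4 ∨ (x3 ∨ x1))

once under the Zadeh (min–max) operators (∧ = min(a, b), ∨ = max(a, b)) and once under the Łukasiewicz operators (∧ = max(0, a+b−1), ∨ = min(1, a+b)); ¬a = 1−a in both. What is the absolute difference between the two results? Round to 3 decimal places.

Under Zadeh (min–max):
  x3 ∨ x1 = max(a, b) on (0.95, 0.82) = 0.95
  x4 ∧ x5 = min(a, b) on (0.40, 0.95) = 0.40
  (x3 ∨ x1) ∨ (x4 ∧ x5) = max(a, b) on (0.95, 0.40) = 0.95
  x3 ∨ x1 = max(a, b) on (0.95, 0.82) = 0.95
  x4 ∨ (x3 ∨ x1) = max(a, b) on (0.40, 0.95) = 0.95
  ((x3 ∨ x1) ∨ (x4 ∧ x5)) ∧ (x4 ∨ (x3 ∨ x1)) = min(a, b) on (0.95, 0.95) = 0.95
  → value = 0.9500
Under Łukasiewicz:
  x3 ∨ x1 = min(1, a+b) on (0.95, 0.82) = 1.00
  x4 ∧ x5 = max(0, a+b−1) on (0.40, 0.95) = 0.35
  (x3 ∨ x1) ∨ (x4 ∧ x5) = min(1, a+b) on (1.00, 0.35) = 1.00
  x3 ∨ x1 = min(1, a+b) on (0.95, 0.82) = 1.00
  x4 ∨ (x3 ∨ x1) = min(1, a+b) on (0.40, 1.00) = 1.00
  ((x3 ∨ x1) ∨ (x4 ∧ x5)) ∧ (x4 ∨ (x3 ∨ x1)) = max(0, a+b−1) on (1.00, 1.00) = 1.00
  → value = 1.0000
|0.9500 − 1.0000| = 0.050

0.050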